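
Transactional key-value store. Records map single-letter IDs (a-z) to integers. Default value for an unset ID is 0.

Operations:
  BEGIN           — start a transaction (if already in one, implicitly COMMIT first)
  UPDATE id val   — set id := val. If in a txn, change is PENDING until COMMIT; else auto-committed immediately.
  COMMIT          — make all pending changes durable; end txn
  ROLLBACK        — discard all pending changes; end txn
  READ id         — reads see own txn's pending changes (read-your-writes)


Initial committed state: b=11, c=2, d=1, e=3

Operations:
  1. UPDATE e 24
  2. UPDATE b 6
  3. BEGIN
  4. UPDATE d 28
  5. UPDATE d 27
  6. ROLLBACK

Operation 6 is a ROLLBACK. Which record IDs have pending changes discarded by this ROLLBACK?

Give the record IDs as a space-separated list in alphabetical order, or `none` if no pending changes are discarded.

Initial committed: {b=11, c=2, d=1, e=3}
Op 1: UPDATE e=24 (auto-commit; committed e=24)
Op 2: UPDATE b=6 (auto-commit; committed b=6)
Op 3: BEGIN: in_txn=True, pending={}
Op 4: UPDATE d=28 (pending; pending now {d=28})
Op 5: UPDATE d=27 (pending; pending now {d=27})
Op 6: ROLLBACK: discarded pending ['d']; in_txn=False
ROLLBACK at op 6 discards: ['d']

Answer: d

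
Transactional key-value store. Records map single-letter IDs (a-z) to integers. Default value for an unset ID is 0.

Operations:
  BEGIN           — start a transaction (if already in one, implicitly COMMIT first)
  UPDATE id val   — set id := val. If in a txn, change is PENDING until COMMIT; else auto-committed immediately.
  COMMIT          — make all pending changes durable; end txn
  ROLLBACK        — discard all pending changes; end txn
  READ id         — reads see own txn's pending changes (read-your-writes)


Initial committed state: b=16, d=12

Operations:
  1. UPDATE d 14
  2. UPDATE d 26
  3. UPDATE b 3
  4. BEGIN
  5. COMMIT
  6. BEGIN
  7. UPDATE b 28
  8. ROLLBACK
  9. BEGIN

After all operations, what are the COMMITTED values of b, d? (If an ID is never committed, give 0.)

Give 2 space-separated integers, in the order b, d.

Initial committed: {b=16, d=12}
Op 1: UPDATE d=14 (auto-commit; committed d=14)
Op 2: UPDATE d=26 (auto-commit; committed d=26)
Op 3: UPDATE b=3 (auto-commit; committed b=3)
Op 4: BEGIN: in_txn=True, pending={}
Op 5: COMMIT: merged [] into committed; committed now {b=3, d=26}
Op 6: BEGIN: in_txn=True, pending={}
Op 7: UPDATE b=28 (pending; pending now {b=28})
Op 8: ROLLBACK: discarded pending ['b']; in_txn=False
Op 9: BEGIN: in_txn=True, pending={}
Final committed: {b=3, d=26}

Answer: 3 26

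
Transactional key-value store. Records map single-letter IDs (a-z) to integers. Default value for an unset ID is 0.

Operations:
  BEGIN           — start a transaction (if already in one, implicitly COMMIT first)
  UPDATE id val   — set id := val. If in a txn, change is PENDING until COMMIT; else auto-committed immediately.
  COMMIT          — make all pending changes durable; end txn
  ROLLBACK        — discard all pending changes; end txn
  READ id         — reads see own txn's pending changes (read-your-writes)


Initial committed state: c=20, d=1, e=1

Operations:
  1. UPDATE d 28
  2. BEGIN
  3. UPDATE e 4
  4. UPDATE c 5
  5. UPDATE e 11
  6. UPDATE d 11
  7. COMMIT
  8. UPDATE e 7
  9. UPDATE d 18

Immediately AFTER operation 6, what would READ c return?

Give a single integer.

Answer: 5

Derivation:
Initial committed: {c=20, d=1, e=1}
Op 1: UPDATE d=28 (auto-commit; committed d=28)
Op 2: BEGIN: in_txn=True, pending={}
Op 3: UPDATE e=4 (pending; pending now {e=4})
Op 4: UPDATE c=5 (pending; pending now {c=5, e=4})
Op 5: UPDATE e=11 (pending; pending now {c=5, e=11})
Op 6: UPDATE d=11 (pending; pending now {c=5, d=11, e=11})
After op 6: visible(c) = 5 (pending={c=5, d=11, e=11}, committed={c=20, d=28, e=1})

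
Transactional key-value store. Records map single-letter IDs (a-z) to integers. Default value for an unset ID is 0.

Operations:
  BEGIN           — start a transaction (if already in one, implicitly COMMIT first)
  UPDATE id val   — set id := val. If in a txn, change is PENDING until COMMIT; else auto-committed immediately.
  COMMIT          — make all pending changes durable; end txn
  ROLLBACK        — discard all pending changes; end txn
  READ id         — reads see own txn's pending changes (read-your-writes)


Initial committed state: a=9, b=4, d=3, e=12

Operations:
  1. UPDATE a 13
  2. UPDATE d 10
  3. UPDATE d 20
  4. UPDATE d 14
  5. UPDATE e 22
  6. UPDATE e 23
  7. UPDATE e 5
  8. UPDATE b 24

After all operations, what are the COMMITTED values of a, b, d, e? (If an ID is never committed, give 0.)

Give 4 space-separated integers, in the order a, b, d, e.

Answer: 13 24 14 5

Derivation:
Initial committed: {a=9, b=4, d=3, e=12}
Op 1: UPDATE a=13 (auto-commit; committed a=13)
Op 2: UPDATE d=10 (auto-commit; committed d=10)
Op 3: UPDATE d=20 (auto-commit; committed d=20)
Op 4: UPDATE d=14 (auto-commit; committed d=14)
Op 5: UPDATE e=22 (auto-commit; committed e=22)
Op 6: UPDATE e=23 (auto-commit; committed e=23)
Op 7: UPDATE e=5 (auto-commit; committed e=5)
Op 8: UPDATE b=24 (auto-commit; committed b=24)
Final committed: {a=13, b=24, d=14, e=5}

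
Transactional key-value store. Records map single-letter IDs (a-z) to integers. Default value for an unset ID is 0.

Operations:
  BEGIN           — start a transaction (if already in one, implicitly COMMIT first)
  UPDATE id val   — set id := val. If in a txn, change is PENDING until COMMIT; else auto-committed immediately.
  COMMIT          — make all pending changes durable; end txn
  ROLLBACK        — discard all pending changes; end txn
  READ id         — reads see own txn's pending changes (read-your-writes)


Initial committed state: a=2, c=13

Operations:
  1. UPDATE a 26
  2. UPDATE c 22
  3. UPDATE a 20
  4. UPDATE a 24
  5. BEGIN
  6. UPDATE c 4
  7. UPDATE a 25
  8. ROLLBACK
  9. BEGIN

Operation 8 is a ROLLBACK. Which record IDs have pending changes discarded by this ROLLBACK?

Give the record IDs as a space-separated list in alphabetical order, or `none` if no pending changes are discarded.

Answer: a c

Derivation:
Initial committed: {a=2, c=13}
Op 1: UPDATE a=26 (auto-commit; committed a=26)
Op 2: UPDATE c=22 (auto-commit; committed c=22)
Op 3: UPDATE a=20 (auto-commit; committed a=20)
Op 4: UPDATE a=24 (auto-commit; committed a=24)
Op 5: BEGIN: in_txn=True, pending={}
Op 6: UPDATE c=4 (pending; pending now {c=4})
Op 7: UPDATE a=25 (pending; pending now {a=25, c=4})
Op 8: ROLLBACK: discarded pending ['a', 'c']; in_txn=False
Op 9: BEGIN: in_txn=True, pending={}
ROLLBACK at op 8 discards: ['a', 'c']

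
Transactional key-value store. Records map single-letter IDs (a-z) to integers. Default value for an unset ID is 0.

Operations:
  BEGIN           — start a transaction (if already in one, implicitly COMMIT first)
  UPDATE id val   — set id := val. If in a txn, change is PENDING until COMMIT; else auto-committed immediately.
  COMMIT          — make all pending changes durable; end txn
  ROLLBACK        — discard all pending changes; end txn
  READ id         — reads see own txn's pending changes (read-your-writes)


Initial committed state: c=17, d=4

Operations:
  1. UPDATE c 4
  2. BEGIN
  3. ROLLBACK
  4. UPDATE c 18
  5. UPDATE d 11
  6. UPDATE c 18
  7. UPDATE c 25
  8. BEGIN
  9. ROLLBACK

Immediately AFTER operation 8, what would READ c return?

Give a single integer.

Answer: 25

Derivation:
Initial committed: {c=17, d=4}
Op 1: UPDATE c=4 (auto-commit; committed c=4)
Op 2: BEGIN: in_txn=True, pending={}
Op 3: ROLLBACK: discarded pending []; in_txn=False
Op 4: UPDATE c=18 (auto-commit; committed c=18)
Op 5: UPDATE d=11 (auto-commit; committed d=11)
Op 6: UPDATE c=18 (auto-commit; committed c=18)
Op 7: UPDATE c=25 (auto-commit; committed c=25)
Op 8: BEGIN: in_txn=True, pending={}
After op 8: visible(c) = 25 (pending={}, committed={c=25, d=11})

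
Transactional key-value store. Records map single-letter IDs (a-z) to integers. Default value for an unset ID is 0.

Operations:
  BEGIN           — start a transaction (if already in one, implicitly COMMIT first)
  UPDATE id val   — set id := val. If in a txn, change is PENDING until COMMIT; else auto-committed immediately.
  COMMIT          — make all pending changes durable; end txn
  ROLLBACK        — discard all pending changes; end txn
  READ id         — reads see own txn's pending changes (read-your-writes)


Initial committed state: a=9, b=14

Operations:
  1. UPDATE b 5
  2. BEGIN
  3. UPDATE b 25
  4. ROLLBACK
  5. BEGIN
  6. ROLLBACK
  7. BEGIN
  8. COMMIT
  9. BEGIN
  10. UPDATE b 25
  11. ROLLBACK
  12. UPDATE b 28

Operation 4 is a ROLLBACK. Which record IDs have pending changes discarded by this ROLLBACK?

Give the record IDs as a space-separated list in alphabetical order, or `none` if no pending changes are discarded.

Initial committed: {a=9, b=14}
Op 1: UPDATE b=5 (auto-commit; committed b=5)
Op 2: BEGIN: in_txn=True, pending={}
Op 3: UPDATE b=25 (pending; pending now {b=25})
Op 4: ROLLBACK: discarded pending ['b']; in_txn=False
Op 5: BEGIN: in_txn=True, pending={}
Op 6: ROLLBACK: discarded pending []; in_txn=False
Op 7: BEGIN: in_txn=True, pending={}
Op 8: COMMIT: merged [] into committed; committed now {a=9, b=5}
Op 9: BEGIN: in_txn=True, pending={}
Op 10: UPDATE b=25 (pending; pending now {b=25})
Op 11: ROLLBACK: discarded pending ['b']; in_txn=False
Op 12: UPDATE b=28 (auto-commit; committed b=28)
ROLLBACK at op 4 discards: ['b']

Answer: b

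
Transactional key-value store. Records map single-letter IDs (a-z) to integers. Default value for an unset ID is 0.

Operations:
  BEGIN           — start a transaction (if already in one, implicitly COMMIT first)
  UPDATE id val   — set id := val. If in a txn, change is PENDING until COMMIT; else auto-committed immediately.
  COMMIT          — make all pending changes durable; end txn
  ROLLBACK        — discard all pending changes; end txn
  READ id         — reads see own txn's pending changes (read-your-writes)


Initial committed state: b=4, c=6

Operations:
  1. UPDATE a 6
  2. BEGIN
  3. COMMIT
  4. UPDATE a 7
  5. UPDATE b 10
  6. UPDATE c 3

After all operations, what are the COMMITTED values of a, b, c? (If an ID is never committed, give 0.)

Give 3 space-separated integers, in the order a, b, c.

Initial committed: {b=4, c=6}
Op 1: UPDATE a=6 (auto-commit; committed a=6)
Op 2: BEGIN: in_txn=True, pending={}
Op 3: COMMIT: merged [] into committed; committed now {a=6, b=4, c=6}
Op 4: UPDATE a=7 (auto-commit; committed a=7)
Op 5: UPDATE b=10 (auto-commit; committed b=10)
Op 6: UPDATE c=3 (auto-commit; committed c=3)
Final committed: {a=7, b=10, c=3}

Answer: 7 10 3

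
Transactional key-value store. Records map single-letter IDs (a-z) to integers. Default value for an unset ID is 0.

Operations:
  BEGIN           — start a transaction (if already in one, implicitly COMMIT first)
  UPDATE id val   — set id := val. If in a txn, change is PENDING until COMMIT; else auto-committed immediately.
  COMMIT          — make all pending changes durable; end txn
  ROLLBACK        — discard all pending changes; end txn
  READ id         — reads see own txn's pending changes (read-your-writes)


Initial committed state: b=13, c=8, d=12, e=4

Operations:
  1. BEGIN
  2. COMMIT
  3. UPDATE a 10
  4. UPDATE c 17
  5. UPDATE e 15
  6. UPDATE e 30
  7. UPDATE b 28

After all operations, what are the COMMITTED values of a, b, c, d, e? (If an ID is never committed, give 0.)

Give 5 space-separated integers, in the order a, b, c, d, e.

Initial committed: {b=13, c=8, d=12, e=4}
Op 1: BEGIN: in_txn=True, pending={}
Op 2: COMMIT: merged [] into committed; committed now {b=13, c=8, d=12, e=4}
Op 3: UPDATE a=10 (auto-commit; committed a=10)
Op 4: UPDATE c=17 (auto-commit; committed c=17)
Op 5: UPDATE e=15 (auto-commit; committed e=15)
Op 6: UPDATE e=30 (auto-commit; committed e=30)
Op 7: UPDATE b=28 (auto-commit; committed b=28)
Final committed: {a=10, b=28, c=17, d=12, e=30}

Answer: 10 28 17 12 30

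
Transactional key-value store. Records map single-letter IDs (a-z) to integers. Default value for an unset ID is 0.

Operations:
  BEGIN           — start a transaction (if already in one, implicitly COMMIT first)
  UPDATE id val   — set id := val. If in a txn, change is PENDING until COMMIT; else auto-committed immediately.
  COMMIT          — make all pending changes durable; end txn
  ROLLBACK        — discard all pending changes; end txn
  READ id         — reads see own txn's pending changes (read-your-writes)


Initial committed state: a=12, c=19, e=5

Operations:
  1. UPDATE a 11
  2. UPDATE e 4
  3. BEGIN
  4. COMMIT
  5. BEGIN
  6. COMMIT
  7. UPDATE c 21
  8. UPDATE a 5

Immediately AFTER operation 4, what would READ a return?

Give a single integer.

Answer: 11

Derivation:
Initial committed: {a=12, c=19, e=5}
Op 1: UPDATE a=11 (auto-commit; committed a=11)
Op 2: UPDATE e=4 (auto-commit; committed e=4)
Op 3: BEGIN: in_txn=True, pending={}
Op 4: COMMIT: merged [] into committed; committed now {a=11, c=19, e=4}
After op 4: visible(a) = 11 (pending={}, committed={a=11, c=19, e=4})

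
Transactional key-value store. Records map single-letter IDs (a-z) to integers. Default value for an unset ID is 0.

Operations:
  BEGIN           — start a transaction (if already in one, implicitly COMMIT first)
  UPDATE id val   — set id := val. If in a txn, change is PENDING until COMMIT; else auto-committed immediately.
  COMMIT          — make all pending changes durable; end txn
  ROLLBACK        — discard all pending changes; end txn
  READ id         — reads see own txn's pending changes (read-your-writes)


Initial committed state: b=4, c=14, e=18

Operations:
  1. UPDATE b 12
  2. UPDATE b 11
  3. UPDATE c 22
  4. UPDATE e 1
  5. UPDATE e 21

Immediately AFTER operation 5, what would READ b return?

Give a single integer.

Initial committed: {b=4, c=14, e=18}
Op 1: UPDATE b=12 (auto-commit; committed b=12)
Op 2: UPDATE b=11 (auto-commit; committed b=11)
Op 3: UPDATE c=22 (auto-commit; committed c=22)
Op 4: UPDATE e=1 (auto-commit; committed e=1)
Op 5: UPDATE e=21 (auto-commit; committed e=21)
After op 5: visible(b) = 11 (pending={}, committed={b=11, c=22, e=21})

Answer: 11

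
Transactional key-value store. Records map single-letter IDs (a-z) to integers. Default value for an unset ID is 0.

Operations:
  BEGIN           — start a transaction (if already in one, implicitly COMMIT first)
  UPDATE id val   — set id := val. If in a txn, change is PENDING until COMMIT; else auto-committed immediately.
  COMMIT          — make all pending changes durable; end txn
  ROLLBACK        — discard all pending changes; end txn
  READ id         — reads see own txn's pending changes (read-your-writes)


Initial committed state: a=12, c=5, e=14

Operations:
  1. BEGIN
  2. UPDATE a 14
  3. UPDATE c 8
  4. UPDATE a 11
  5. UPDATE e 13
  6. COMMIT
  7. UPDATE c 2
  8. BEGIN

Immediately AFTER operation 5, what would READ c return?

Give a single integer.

Answer: 8

Derivation:
Initial committed: {a=12, c=5, e=14}
Op 1: BEGIN: in_txn=True, pending={}
Op 2: UPDATE a=14 (pending; pending now {a=14})
Op 3: UPDATE c=8 (pending; pending now {a=14, c=8})
Op 4: UPDATE a=11 (pending; pending now {a=11, c=8})
Op 5: UPDATE e=13 (pending; pending now {a=11, c=8, e=13})
After op 5: visible(c) = 8 (pending={a=11, c=8, e=13}, committed={a=12, c=5, e=14})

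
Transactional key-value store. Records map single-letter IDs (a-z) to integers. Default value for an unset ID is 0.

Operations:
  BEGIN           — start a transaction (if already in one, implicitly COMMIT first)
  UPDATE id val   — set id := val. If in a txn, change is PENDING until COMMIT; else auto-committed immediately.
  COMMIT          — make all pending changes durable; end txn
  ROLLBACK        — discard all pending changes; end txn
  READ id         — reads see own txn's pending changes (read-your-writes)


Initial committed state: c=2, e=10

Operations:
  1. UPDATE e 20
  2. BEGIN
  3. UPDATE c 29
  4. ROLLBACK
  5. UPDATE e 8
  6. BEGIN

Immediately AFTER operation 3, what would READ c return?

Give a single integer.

Initial committed: {c=2, e=10}
Op 1: UPDATE e=20 (auto-commit; committed e=20)
Op 2: BEGIN: in_txn=True, pending={}
Op 3: UPDATE c=29 (pending; pending now {c=29})
After op 3: visible(c) = 29 (pending={c=29}, committed={c=2, e=20})

Answer: 29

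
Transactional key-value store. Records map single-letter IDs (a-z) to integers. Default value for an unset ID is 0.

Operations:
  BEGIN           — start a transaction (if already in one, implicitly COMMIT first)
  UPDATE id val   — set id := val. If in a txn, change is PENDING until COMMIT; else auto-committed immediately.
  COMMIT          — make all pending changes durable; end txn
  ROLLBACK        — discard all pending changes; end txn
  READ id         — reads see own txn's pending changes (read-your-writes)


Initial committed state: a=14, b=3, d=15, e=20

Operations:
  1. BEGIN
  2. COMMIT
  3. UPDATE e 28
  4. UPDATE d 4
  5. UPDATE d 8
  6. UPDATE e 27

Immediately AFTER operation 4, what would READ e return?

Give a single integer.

Initial committed: {a=14, b=3, d=15, e=20}
Op 1: BEGIN: in_txn=True, pending={}
Op 2: COMMIT: merged [] into committed; committed now {a=14, b=3, d=15, e=20}
Op 3: UPDATE e=28 (auto-commit; committed e=28)
Op 4: UPDATE d=4 (auto-commit; committed d=4)
After op 4: visible(e) = 28 (pending={}, committed={a=14, b=3, d=4, e=28})

Answer: 28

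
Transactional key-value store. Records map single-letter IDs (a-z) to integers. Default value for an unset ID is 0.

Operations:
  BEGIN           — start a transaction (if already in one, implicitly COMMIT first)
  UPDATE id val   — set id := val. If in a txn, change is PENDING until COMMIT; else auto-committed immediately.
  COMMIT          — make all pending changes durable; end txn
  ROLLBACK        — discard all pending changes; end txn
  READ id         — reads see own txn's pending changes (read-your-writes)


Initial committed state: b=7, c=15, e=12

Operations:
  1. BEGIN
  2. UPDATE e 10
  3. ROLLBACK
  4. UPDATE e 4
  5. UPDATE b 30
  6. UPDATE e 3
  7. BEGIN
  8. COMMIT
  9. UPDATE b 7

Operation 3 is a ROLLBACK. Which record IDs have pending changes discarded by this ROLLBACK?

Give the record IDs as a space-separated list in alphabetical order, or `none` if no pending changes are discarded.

Initial committed: {b=7, c=15, e=12}
Op 1: BEGIN: in_txn=True, pending={}
Op 2: UPDATE e=10 (pending; pending now {e=10})
Op 3: ROLLBACK: discarded pending ['e']; in_txn=False
Op 4: UPDATE e=4 (auto-commit; committed e=4)
Op 5: UPDATE b=30 (auto-commit; committed b=30)
Op 6: UPDATE e=3 (auto-commit; committed e=3)
Op 7: BEGIN: in_txn=True, pending={}
Op 8: COMMIT: merged [] into committed; committed now {b=30, c=15, e=3}
Op 9: UPDATE b=7 (auto-commit; committed b=7)
ROLLBACK at op 3 discards: ['e']

Answer: e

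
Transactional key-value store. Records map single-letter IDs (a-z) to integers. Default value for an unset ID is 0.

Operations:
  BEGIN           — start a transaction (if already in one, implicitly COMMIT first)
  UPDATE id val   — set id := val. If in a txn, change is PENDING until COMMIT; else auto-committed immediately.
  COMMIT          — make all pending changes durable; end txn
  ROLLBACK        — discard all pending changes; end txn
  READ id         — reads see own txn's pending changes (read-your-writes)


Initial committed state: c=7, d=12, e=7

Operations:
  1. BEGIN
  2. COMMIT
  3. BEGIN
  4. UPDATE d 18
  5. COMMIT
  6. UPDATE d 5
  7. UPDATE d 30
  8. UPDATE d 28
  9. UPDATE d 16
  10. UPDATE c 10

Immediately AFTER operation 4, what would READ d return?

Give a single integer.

Answer: 18

Derivation:
Initial committed: {c=7, d=12, e=7}
Op 1: BEGIN: in_txn=True, pending={}
Op 2: COMMIT: merged [] into committed; committed now {c=7, d=12, e=7}
Op 3: BEGIN: in_txn=True, pending={}
Op 4: UPDATE d=18 (pending; pending now {d=18})
After op 4: visible(d) = 18 (pending={d=18}, committed={c=7, d=12, e=7})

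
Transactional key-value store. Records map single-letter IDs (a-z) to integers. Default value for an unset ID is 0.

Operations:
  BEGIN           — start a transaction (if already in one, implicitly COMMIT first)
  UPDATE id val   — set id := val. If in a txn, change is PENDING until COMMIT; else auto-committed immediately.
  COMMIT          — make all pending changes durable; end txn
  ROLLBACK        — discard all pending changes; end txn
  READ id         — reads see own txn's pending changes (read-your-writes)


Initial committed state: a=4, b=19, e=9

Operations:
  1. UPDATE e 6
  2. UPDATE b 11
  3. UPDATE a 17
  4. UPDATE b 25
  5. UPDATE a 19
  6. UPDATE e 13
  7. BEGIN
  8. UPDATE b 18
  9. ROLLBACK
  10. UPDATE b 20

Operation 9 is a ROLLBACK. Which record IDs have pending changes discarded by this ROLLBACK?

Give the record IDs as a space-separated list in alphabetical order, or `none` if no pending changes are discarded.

Answer: b

Derivation:
Initial committed: {a=4, b=19, e=9}
Op 1: UPDATE e=6 (auto-commit; committed e=6)
Op 2: UPDATE b=11 (auto-commit; committed b=11)
Op 3: UPDATE a=17 (auto-commit; committed a=17)
Op 4: UPDATE b=25 (auto-commit; committed b=25)
Op 5: UPDATE a=19 (auto-commit; committed a=19)
Op 6: UPDATE e=13 (auto-commit; committed e=13)
Op 7: BEGIN: in_txn=True, pending={}
Op 8: UPDATE b=18 (pending; pending now {b=18})
Op 9: ROLLBACK: discarded pending ['b']; in_txn=False
Op 10: UPDATE b=20 (auto-commit; committed b=20)
ROLLBACK at op 9 discards: ['b']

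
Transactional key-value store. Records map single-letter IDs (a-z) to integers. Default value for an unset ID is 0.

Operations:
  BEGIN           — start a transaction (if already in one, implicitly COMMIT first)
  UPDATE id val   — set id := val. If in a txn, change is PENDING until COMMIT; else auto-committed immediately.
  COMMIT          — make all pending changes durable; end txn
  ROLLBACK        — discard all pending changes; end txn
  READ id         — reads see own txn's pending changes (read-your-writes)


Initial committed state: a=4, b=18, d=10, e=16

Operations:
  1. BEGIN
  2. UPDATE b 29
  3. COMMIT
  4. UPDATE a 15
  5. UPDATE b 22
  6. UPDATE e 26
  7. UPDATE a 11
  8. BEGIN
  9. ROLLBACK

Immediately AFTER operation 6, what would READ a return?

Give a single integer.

Initial committed: {a=4, b=18, d=10, e=16}
Op 1: BEGIN: in_txn=True, pending={}
Op 2: UPDATE b=29 (pending; pending now {b=29})
Op 3: COMMIT: merged ['b'] into committed; committed now {a=4, b=29, d=10, e=16}
Op 4: UPDATE a=15 (auto-commit; committed a=15)
Op 5: UPDATE b=22 (auto-commit; committed b=22)
Op 6: UPDATE e=26 (auto-commit; committed e=26)
After op 6: visible(a) = 15 (pending={}, committed={a=15, b=22, d=10, e=26})

Answer: 15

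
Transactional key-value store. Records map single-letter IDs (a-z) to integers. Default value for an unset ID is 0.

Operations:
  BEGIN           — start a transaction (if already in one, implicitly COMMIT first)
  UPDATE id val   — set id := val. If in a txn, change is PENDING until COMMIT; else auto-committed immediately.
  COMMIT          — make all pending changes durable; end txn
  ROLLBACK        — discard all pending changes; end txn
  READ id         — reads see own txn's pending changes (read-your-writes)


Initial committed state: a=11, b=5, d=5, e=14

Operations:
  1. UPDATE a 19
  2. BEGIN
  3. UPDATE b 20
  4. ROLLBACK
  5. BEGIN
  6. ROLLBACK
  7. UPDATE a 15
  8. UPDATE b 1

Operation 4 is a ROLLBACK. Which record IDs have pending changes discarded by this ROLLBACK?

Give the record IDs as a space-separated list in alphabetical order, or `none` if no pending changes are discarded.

Initial committed: {a=11, b=5, d=5, e=14}
Op 1: UPDATE a=19 (auto-commit; committed a=19)
Op 2: BEGIN: in_txn=True, pending={}
Op 3: UPDATE b=20 (pending; pending now {b=20})
Op 4: ROLLBACK: discarded pending ['b']; in_txn=False
Op 5: BEGIN: in_txn=True, pending={}
Op 6: ROLLBACK: discarded pending []; in_txn=False
Op 7: UPDATE a=15 (auto-commit; committed a=15)
Op 8: UPDATE b=1 (auto-commit; committed b=1)
ROLLBACK at op 4 discards: ['b']

Answer: b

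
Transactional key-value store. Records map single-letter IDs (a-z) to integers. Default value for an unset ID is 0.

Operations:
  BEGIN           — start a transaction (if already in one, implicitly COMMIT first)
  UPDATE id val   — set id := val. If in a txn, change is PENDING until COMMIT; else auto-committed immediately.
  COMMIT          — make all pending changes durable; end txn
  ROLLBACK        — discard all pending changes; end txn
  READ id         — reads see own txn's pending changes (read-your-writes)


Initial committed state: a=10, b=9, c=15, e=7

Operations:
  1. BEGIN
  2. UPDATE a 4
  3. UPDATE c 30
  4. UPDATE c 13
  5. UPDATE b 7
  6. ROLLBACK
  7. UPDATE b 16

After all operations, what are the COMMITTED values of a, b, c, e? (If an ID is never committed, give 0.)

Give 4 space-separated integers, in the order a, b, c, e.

Initial committed: {a=10, b=9, c=15, e=7}
Op 1: BEGIN: in_txn=True, pending={}
Op 2: UPDATE a=4 (pending; pending now {a=4})
Op 3: UPDATE c=30 (pending; pending now {a=4, c=30})
Op 4: UPDATE c=13 (pending; pending now {a=4, c=13})
Op 5: UPDATE b=7 (pending; pending now {a=4, b=7, c=13})
Op 6: ROLLBACK: discarded pending ['a', 'b', 'c']; in_txn=False
Op 7: UPDATE b=16 (auto-commit; committed b=16)
Final committed: {a=10, b=16, c=15, e=7}

Answer: 10 16 15 7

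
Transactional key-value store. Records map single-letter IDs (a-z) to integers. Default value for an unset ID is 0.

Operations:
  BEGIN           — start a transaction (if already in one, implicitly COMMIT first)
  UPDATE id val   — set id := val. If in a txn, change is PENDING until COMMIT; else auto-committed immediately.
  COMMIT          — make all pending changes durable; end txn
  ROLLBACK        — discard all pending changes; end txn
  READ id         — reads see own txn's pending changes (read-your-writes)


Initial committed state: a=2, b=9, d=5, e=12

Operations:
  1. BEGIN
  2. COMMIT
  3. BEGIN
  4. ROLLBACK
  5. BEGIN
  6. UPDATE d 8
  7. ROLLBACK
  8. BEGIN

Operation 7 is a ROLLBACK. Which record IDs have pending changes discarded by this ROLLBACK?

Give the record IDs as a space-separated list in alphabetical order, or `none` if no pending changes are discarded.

Initial committed: {a=2, b=9, d=5, e=12}
Op 1: BEGIN: in_txn=True, pending={}
Op 2: COMMIT: merged [] into committed; committed now {a=2, b=9, d=5, e=12}
Op 3: BEGIN: in_txn=True, pending={}
Op 4: ROLLBACK: discarded pending []; in_txn=False
Op 5: BEGIN: in_txn=True, pending={}
Op 6: UPDATE d=8 (pending; pending now {d=8})
Op 7: ROLLBACK: discarded pending ['d']; in_txn=False
Op 8: BEGIN: in_txn=True, pending={}
ROLLBACK at op 7 discards: ['d']

Answer: d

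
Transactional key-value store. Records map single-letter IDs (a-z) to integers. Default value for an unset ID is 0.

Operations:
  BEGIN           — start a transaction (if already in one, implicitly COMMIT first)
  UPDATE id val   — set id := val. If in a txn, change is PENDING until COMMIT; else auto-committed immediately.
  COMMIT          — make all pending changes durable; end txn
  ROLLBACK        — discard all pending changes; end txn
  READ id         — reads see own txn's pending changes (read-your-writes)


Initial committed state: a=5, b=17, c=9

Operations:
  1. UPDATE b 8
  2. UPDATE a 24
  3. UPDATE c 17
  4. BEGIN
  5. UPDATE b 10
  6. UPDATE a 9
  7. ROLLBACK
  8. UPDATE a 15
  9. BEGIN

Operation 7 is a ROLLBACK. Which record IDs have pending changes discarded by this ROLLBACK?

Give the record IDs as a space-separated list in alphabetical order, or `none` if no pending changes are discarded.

Initial committed: {a=5, b=17, c=9}
Op 1: UPDATE b=8 (auto-commit; committed b=8)
Op 2: UPDATE a=24 (auto-commit; committed a=24)
Op 3: UPDATE c=17 (auto-commit; committed c=17)
Op 4: BEGIN: in_txn=True, pending={}
Op 5: UPDATE b=10 (pending; pending now {b=10})
Op 6: UPDATE a=9 (pending; pending now {a=9, b=10})
Op 7: ROLLBACK: discarded pending ['a', 'b']; in_txn=False
Op 8: UPDATE a=15 (auto-commit; committed a=15)
Op 9: BEGIN: in_txn=True, pending={}
ROLLBACK at op 7 discards: ['a', 'b']

Answer: a b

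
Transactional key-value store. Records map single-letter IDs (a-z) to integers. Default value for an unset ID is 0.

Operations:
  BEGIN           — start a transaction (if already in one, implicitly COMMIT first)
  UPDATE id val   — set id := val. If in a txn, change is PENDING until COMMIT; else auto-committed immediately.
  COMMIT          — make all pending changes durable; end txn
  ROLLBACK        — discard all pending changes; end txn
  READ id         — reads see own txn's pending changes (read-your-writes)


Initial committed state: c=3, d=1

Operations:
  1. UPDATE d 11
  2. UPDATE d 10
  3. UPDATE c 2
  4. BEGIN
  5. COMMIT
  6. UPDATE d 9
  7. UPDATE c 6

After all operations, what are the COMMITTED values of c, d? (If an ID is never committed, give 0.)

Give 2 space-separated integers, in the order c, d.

Answer: 6 9

Derivation:
Initial committed: {c=3, d=1}
Op 1: UPDATE d=11 (auto-commit; committed d=11)
Op 2: UPDATE d=10 (auto-commit; committed d=10)
Op 3: UPDATE c=2 (auto-commit; committed c=2)
Op 4: BEGIN: in_txn=True, pending={}
Op 5: COMMIT: merged [] into committed; committed now {c=2, d=10}
Op 6: UPDATE d=9 (auto-commit; committed d=9)
Op 7: UPDATE c=6 (auto-commit; committed c=6)
Final committed: {c=6, d=9}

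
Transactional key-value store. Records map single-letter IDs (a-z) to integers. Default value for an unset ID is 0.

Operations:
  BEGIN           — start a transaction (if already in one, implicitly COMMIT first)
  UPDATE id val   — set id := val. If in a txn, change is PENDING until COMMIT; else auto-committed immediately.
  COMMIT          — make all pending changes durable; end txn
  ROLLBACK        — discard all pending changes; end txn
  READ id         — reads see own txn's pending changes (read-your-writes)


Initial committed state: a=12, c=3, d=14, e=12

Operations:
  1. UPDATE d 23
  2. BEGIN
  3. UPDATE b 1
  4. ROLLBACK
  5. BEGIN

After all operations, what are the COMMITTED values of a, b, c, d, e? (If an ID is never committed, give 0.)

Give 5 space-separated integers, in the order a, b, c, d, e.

Answer: 12 0 3 23 12

Derivation:
Initial committed: {a=12, c=3, d=14, e=12}
Op 1: UPDATE d=23 (auto-commit; committed d=23)
Op 2: BEGIN: in_txn=True, pending={}
Op 3: UPDATE b=1 (pending; pending now {b=1})
Op 4: ROLLBACK: discarded pending ['b']; in_txn=False
Op 5: BEGIN: in_txn=True, pending={}
Final committed: {a=12, c=3, d=23, e=12}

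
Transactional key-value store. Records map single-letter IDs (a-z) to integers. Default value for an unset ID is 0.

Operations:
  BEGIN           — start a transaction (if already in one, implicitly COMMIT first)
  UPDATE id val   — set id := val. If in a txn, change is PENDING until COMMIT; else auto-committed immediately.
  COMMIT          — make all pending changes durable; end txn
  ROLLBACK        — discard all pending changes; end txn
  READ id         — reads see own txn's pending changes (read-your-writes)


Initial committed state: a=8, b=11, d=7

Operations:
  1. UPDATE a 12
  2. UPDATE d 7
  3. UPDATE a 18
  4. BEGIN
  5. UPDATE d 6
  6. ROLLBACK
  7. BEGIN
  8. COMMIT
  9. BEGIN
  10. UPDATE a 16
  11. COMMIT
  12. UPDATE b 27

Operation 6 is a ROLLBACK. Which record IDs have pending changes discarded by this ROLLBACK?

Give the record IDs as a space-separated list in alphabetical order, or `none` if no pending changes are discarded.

Answer: d

Derivation:
Initial committed: {a=8, b=11, d=7}
Op 1: UPDATE a=12 (auto-commit; committed a=12)
Op 2: UPDATE d=7 (auto-commit; committed d=7)
Op 3: UPDATE a=18 (auto-commit; committed a=18)
Op 4: BEGIN: in_txn=True, pending={}
Op 5: UPDATE d=6 (pending; pending now {d=6})
Op 6: ROLLBACK: discarded pending ['d']; in_txn=False
Op 7: BEGIN: in_txn=True, pending={}
Op 8: COMMIT: merged [] into committed; committed now {a=18, b=11, d=7}
Op 9: BEGIN: in_txn=True, pending={}
Op 10: UPDATE a=16 (pending; pending now {a=16})
Op 11: COMMIT: merged ['a'] into committed; committed now {a=16, b=11, d=7}
Op 12: UPDATE b=27 (auto-commit; committed b=27)
ROLLBACK at op 6 discards: ['d']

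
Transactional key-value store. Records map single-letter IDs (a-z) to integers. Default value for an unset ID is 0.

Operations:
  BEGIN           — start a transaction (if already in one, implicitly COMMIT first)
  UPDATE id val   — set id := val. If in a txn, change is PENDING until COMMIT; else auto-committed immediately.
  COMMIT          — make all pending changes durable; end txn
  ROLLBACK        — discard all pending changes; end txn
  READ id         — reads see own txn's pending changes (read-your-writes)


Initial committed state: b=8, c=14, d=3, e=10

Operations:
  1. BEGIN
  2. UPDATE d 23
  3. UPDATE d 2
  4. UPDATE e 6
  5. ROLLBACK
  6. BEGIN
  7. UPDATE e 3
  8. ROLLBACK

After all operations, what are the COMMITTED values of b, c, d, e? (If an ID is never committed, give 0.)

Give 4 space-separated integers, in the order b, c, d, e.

Answer: 8 14 3 10

Derivation:
Initial committed: {b=8, c=14, d=3, e=10}
Op 1: BEGIN: in_txn=True, pending={}
Op 2: UPDATE d=23 (pending; pending now {d=23})
Op 3: UPDATE d=2 (pending; pending now {d=2})
Op 4: UPDATE e=6 (pending; pending now {d=2, e=6})
Op 5: ROLLBACK: discarded pending ['d', 'e']; in_txn=False
Op 6: BEGIN: in_txn=True, pending={}
Op 7: UPDATE e=3 (pending; pending now {e=3})
Op 8: ROLLBACK: discarded pending ['e']; in_txn=False
Final committed: {b=8, c=14, d=3, e=10}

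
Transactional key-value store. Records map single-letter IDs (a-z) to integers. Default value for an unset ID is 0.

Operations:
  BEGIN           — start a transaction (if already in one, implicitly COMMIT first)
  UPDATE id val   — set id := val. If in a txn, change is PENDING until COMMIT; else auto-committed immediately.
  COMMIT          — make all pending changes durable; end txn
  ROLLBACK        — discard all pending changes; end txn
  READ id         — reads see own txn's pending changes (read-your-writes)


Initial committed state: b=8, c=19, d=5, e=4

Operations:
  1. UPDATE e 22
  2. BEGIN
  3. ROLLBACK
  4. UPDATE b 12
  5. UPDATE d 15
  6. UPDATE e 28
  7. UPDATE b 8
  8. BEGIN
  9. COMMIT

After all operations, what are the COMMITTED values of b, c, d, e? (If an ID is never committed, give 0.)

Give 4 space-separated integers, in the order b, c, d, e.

Answer: 8 19 15 28

Derivation:
Initial committed: {b=8, c=19, d=5, e=4}
Op 1: UPDATE e=22 (auto-commit; committed e=22)
Op 2: BEGIN: in_txn=True, pending={}
Op 3: ROLLBACK: discarded pending []; in_txn=False
Op 4: UPDATE b=12 (auto-commit; committed b=12)
Op 5: UPDATE d=15 (auto-commit; committed d=15)
Op 6: UPDATE e=28 (auto-commit; committed e=28)
Op 7: UPDATE b=8 (auto-commit; committed b=8)
Op 8: BEGIN: in_txn=True, pending={}
Op 9: COMMIT: merged [] into committed; committed now {b=8, c=19, d=15, e=28}
Final committed: {b=8, c=19, d=15, e=28}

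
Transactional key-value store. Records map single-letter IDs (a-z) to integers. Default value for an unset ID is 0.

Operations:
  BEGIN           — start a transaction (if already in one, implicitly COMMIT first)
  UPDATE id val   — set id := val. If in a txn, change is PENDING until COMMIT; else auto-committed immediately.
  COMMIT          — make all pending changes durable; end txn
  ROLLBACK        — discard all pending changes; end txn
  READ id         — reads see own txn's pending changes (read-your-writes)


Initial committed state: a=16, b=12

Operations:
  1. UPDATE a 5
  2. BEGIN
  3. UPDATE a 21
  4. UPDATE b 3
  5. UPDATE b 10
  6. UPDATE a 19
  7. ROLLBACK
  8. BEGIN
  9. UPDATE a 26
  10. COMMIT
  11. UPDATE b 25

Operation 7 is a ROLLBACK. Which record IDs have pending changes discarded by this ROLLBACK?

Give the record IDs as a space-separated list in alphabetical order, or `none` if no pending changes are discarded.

Answer: a b

Derivation:
Initial committed: {a=16, b=12}
Op 1: UPDATE a=5 (auto-commit; committed a=5)
Op 2: BEGIN: in_txn=True, pending={}
Op 3: UPDATE a=21 (pending; pending now {a=21})
Op 4: UPDATE b=3 (pending; pending now {a=21, b=3})
Op 5: UPDATE b=10 (pending; pending now {a=21, b=10})
Op 6: UPDATE a=19 (pending; pending now {a=19, b=10})
Op 7: ROLLBACK: discarded pending ['a', 'b']; in_txn=False
Op 8: BEGIN: in_txn=True, pending={}
Op 9: UPDATE a=26 (pending; pending now {a=26})
Op 10: COMMIT: merged ['a'] into committed; committed now {a=26, b=12}
Op 11: UPDATE b=25 (auto-commit; committed b=25)
ROLLBACK at op 7 discards: ['a', 'b']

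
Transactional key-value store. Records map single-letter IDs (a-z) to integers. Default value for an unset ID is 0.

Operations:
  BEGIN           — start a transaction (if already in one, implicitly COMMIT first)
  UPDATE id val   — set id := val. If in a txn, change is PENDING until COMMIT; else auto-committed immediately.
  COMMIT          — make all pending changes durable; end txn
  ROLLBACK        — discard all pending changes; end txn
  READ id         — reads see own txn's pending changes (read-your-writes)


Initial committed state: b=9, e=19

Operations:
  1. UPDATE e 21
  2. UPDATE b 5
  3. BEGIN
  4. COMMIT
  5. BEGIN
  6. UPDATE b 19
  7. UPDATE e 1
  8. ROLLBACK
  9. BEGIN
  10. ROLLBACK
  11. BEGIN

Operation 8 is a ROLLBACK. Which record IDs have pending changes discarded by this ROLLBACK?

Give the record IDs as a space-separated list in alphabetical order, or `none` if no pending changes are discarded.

Answer: b e

Derivation:
Initial committed: {b=9, e=19}
Op 1: UPDATE e=21 (auto-commit; committed e=21)
Op 2: UPDATE b=5 (auto-commit; committed b=5)
Op 3: BEGIN: in_txn=True, pending={}
Op 4: COMMIT: merged [] into committed; committed now {b=5, e=21}
Op 5: BEGIN: in_txn=True, pending={}
Op 6: UPDATE b=19 (pending; pending now {b=19})
Op 7: UPDATE e=1 (pending; pending now {b=19, e=1})
Op 8: ROLLBACK: discarded pending ['b', 'e']; in_txn=False
Op 9: BEGIN: in_txn=True, pending={}
Op 10: ROLLBACK: discarded pending []; in_txn=False
Op 11: BEGIN: in_txn=True, pending={}
ROLLBACK at op 8 discards: ['b', 'e']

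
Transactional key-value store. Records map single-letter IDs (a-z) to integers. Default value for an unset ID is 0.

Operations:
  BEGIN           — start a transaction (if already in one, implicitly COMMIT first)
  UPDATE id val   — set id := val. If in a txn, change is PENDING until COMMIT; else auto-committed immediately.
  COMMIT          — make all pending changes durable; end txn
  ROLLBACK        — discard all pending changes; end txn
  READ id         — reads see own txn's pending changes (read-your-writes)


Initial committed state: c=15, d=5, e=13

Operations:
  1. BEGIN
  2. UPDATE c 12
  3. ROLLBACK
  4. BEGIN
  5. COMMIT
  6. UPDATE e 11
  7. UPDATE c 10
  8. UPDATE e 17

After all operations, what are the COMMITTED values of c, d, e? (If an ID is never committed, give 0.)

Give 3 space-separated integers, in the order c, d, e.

Answer: 10 5 17

Derivation:
Initial committed: {c=15, d=5, e=13}
Op 1: BEGIN: in_txn=True, pending={}
Op 2: UPDATE c=12 (pending; pending now {c=12})
Op 3: ROLLBACK: discarded pending ['c']; in_txn=False
Op 4: BEGIN: in_txn=True, pending={}
Op 5: COMMIT: merged [] into committed; committed now {c=15, d=5, e=13}
Op 6: UPDATE e=11 (auto-commit; committed e=11)
Op 7: UPDATE c=10 (auto-commit; committed c=10)
Op 8: UPDATE e=17 (auto-commit; committed e=17)
Final committed: {c=10, d=5, e=17}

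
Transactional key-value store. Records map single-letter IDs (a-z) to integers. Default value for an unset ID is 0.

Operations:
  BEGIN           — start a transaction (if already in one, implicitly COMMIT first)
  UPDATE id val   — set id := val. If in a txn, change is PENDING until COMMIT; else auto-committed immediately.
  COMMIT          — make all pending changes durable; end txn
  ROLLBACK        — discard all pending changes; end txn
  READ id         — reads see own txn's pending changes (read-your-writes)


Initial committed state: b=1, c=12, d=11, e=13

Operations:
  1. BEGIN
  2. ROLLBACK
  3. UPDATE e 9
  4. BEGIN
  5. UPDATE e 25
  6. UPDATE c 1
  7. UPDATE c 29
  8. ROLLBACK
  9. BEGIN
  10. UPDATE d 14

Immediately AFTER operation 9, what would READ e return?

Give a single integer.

Answer: 9

Derivation:
Initial committed: {b=1, c=12, d=11, e=13}
Op 1: BEGIN: in_txn=True, pending={}
Op 2: ROLLBACK: discarded pending []; in_txn=False
Op 3: UPDATE e=9 (auto-commit; committed e=9)
Op 4: BEGIN: in_txn=True, pending={}
Op 5: UPDATE e=25 (pending; pending now {e=25})
Op 6: UPDATE c=1 (pending; pending now {c=1, e=25})
Op 7: UPDATE c=29 (pending; pending now {c=29, e=25})
Op 8: ROLLBACK: discarded pending ['c', 'e']; in_txn=False
Op 9: BEGIN: in_txn=True, pending={}
After op 9: visible(e) = 9 (pending={}, committed={b=1, c=12, d=11, e=9})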